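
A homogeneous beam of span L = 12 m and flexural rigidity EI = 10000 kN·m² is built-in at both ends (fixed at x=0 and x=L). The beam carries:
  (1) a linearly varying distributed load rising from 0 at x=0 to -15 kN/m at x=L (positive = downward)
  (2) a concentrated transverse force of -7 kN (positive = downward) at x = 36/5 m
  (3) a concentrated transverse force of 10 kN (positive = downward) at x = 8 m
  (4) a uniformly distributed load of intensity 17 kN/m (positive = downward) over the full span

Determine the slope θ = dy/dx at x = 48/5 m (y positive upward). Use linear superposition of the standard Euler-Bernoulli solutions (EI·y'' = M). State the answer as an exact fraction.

θ(48/5) = 152089/11718750 rad

Load 1 — triangular load w₀=-15 kN/m (0→w₀ over full span):
  θ_1 = -w₀(2x(L-x)(L-2x)(x+2L)+x²(L-x)²)/(120LEI) = -(-15)·(2·(48/5)·(12-(48/5))·(12-2·(48/5))·((48/5)+2·12)+(48/5)²·(12-(48/5))²)/(120·12·10000) = -864/78125 rad
Load 2 — point force P=-7 kN at a=36/5 m (b=L-a=24/5):
  θ_2 = Pa²(L-x)(2bL-(3b+a)(L-x))/(2L³EI)  [x>a] = (-7)·(36/5)²·(12-(48/5))·(2·(24/5)·12-(3·(24/5)+(36/5))·(12-(48/5)))/(2·12³·10000) = -6237/3906250 rad
Load 3 — point force P=10 kN at a=8 m (b=L-a=4):
  θ_3 = Pa²(L-x)(2bL-(3b+a)(L-x))/(2L³EI)  [x>a] = 10·8²·(12-(48/5))·(2·4·12-(3·4+8)·(12-(48/5)))/(2·12³·10000) = 4/1875 rad
Load 4 — uniform load w=17 kN/m over full span:
  θ_4 = -wx(L-x)(L-2x)/(12EI) = -17·(48/5)·(12-(48/5))·(12-2·(48/5))/(12·10000) = 1836/78125 rad
Superposition: θ = Σ θ_i = 152089/11718750 rad ≈ 0.012978 rad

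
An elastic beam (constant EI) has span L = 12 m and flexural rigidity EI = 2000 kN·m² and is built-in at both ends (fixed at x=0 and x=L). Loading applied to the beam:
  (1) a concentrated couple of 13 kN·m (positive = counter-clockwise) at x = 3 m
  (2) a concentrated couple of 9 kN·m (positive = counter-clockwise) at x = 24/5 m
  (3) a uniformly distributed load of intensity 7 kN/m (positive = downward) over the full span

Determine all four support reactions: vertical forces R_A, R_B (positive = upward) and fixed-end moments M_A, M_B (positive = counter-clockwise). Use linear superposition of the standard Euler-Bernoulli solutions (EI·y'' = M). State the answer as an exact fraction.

Load 1 — applied couple M₀=13 kN·m at a=3 m (b=L-a=9):
  R_A = 6M₀ab/L³ = 6·13·3·9/12³ = 39/32 kN
  M_A = M₀b(2a-b)/L² = 13·9·(2·3-9)/12² = -39/16 kN·m
  R_B = -6M₀ab/L³ = -6·13·3·9/12³ = -39/32 kN
  M_B = M₀a(2b-a)/L² = 13·3·(2·9-3)/12² = 65/16 kN·m
Load 2 — applied couple M₀=9 kN·m at a=24/5 m (b=L-a=36/5):
  R_A = 6M₀ab/L³ = 6·9·(24/5)·(36/5)/12³ = 27/25 kN
  M_A = M₀b(2a-b)/L² = 9·(36/5)·(2·(24/5)-(36/5))/12² = 27/25 kN·m
  R_B = -6M₀ab/L³ = -6·9·(24/5)·(36/5)/12³ = -27/25 kN
  M_B = M₀a(2b-a)/L² = 9·(24/5)·(2·(36/5)-(24/5))/12² = 72/25 kN·m
Load 3 — uniform load w=7 kN/m over full span:
  R_A = wL/2 = 7·12/2 = 42 kN
  M_A = wL²/12 = 7·12²/12 = 84 kN·m
  R_B = wL/2 = 7·12/2 = 42 kN
  M_B = -wL²/12 = -7·12²/12 = -84 kN·m
Superposition: R_A = 35439/800 kN, M_A = 33057/400 kN·m, R_B = 31761/800 kN, M_B = -30823/400 kN·m

R_A = 35439/800 kN, M_A = 33057/400 kN·m, R_B = 31761/800 kN, M_B = -30823/400 kN·m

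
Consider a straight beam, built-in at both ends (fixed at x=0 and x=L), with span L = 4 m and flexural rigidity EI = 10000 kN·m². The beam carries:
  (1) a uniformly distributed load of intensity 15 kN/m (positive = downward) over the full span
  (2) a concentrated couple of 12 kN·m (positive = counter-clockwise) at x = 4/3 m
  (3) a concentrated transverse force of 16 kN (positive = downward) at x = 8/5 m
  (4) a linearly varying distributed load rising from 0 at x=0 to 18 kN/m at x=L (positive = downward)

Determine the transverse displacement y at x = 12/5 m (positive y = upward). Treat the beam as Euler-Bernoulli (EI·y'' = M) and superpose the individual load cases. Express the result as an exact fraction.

y(12/5) = -16208/9765625 m

Load 1 — uniform load w=15 kN/m over full span:
  y_1 = -wx²(L-x)²/(24EI) = -15·(12/5)²·(4-(12/5))²/(24·10000) = -72/78125 m
Load 2 — applied couple M₀=12 kN·m at a=4/3 m (b=L-a=8/3):
  y_2 = (R_Ax³/6 - M_Ax²/2 - M₀(x-a)²/2)/EI  [x>a] with R_A=4, M_A=0 = (4·(12/5)³/6 - 0·(12/5)²/2 - 12·((12/5)-(4/3))²/2)/10000 = 56/234375 m
Load 3 — point force P=16 kN at a=8/5 m (b=L-a=12/5):
  y_3 = -Pa²(L-x)²(3bL-(3b+a)(L-x))/(6L³EI)  [x>a] = -16·(8/5)²·(4-(12/5))²·(3·(12/5)·4-(3·(12/5)+(8/5))·(4-(12/5)))/(6·4³·10000) = -11776/29296875 m
Load 4 — triangular load w₀=18 kN/m (0→w₀ over full span):
  y_4 = -w₀x²(L-x)²(x+2L)/(120LEI) = -18·(12/5)²·(4-(12/5))²·((12/5)+2·4)/(120·4·10000) = -5616/9765625 m
Superposition: y = Σ y_i = -16208/9765625 m ≈ -0.001660 m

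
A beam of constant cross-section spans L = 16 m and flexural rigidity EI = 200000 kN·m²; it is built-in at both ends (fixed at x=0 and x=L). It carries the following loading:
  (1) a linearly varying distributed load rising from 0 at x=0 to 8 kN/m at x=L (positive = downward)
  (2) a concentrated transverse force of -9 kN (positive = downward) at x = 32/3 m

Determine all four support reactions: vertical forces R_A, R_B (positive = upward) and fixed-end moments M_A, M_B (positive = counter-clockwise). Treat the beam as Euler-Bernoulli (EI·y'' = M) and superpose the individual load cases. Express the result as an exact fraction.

R_A = 253/15 kN, M_A = 288/5 kN·m, R_B = 572/15 kN, M_B = -1216/15 kN·m

Load 1 — triangular load w₀=8 kN/m (0→w₀ over full span):
  R_A = 3w₀L/20 = 3·8·16/20 = 96/5 kN
  M_A = w₀L²/30 = 8·16²/30 = 1024/15 kN·m
  R_B = 7w₀L/20 = 7·8·16/20 = 224/5 kN
  M_B = -w₀L²/20 = -8·16²/20 = -512/5 kN·m
Load 2 — point force P=-9 kN at a=32/3 m (b=L-a=16/3):
  R_A = Pb²(3a+b)/L³ = (-9)·(16/3)²·(3·(32/3)+(16/3))/16³ = -7/3 kN
  M_A = Pab²/L² = (-9)·(32/3)·(16/3)²/16² = -32/3 kN·m
  R_B = Pa²(a+3b)/L³ = (-9)·(32/3)²·((32/3)+3·(16/3))/16³ = -20/3 kN
  M_B = -Pa²b/L² = -(-9)·(32/3)²·(16/3)/16² = 64/3 kN·m
Superposition: R_A = 253/15 kN, M_A = 288/5 kN·m, R_B = 572/15 kN, M_B = -1216/15 kN·m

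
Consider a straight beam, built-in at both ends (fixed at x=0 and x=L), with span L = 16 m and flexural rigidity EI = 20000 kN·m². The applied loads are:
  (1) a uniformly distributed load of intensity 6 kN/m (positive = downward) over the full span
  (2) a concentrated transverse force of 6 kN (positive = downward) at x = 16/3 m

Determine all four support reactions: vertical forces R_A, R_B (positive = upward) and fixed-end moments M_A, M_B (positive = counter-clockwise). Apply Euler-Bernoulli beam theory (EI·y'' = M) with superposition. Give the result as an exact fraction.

Load 1 — uniform load w=6 kN/m over full span:
  R_A = wL/2 = 6·16/2 = 48 kN
  M_A = wL²/12 = 6·16²/12 = 128 kN·m
  R_B = wL/2 = 6·16/2 = 48 kN
  M_B = -wL²/12 = -6·16²/12 = -128 kN·m
Load 2 — point force P=6 kN at a=16/3 m (b=L-a=32/3):
  R_A = Pb²(3a+b)/L³ = 6·(32/3)²·(3·(16/3)+(32/3))/16³ = 40/9 kN
  M_A = Pab²/L² = 6·(16/3)·(32/3)²/16² = 128/9 kN·m
  R_B = Pa²(a+3b)/L³ = 6·(16/3)²·((16/3)+3·(32/3))/16³ = 14/9 kN
  M_B = -Pa²b/L² = -6·(16/3)²·(32/3)/16² = -64/9 kN·m
Superposition: R_A = 472/9 kN, M_A = 1280/9 kN·m, R_B = 446/9 kN, M_B = -1216/9 kN·m

R_A = 472/9 kN, M_A = 1280/9 kN·m, R_B = 446/9 kN, M_B = -1216/9 kN·m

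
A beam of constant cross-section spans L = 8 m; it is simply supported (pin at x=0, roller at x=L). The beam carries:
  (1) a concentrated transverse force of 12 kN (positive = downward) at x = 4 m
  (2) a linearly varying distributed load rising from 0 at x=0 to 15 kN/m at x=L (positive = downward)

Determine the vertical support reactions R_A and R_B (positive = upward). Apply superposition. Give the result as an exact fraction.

Load 1 — point force P=12 kN at a=4 m (b=L-a=4):
  R_A = Pb/L = 12·4/8 = 6 kN
  R_B = Pa/L = 12·4/8 = 6 kN
Load 2 — triangular load w₀=15 kN/m (0→w₀ over full span):
  R_A = w₀L/6 = 15·8/6 = 20 kN
  R_B = w₀L/3 = 15·8/3 = 40 kN
Superposition: R_A = 26 kN, R_B = 46 kN

R_A = 26 kN, R_B = 46 kN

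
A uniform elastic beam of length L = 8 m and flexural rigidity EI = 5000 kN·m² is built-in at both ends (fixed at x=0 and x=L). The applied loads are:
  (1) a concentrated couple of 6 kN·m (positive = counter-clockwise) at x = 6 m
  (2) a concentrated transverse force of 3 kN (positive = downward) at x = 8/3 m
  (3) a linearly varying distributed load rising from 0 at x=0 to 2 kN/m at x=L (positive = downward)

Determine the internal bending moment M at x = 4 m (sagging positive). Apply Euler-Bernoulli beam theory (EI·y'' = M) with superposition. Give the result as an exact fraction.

Load 1 — applied couple M₀=6 kN·m at a=6 m (b=L-a=2):
  M_1 = R_Ax - M_A  [x≤a] with R_A=27/32, M_A=15/8 = (27/32)·4 - (15/8) = 3/2 kN·m
Load 2 — point force P=3 kN at a=8/3 m (b=L-a=16/3):
  M_2 = Pa²(a+3b)(L-x)/L³ - Pa²b/L²  [x>a] = 3·(8/3)²·((8/3)+3·(16/3))·(8-4)/8³ - 3·(8/3)²·(16/3)/8² = 4/3 kN·m
Load 3 — triangular load w₀=2 kN/m (0→w₀ over full span):
  M_3 = 3w₀Lx/20 - w₀L²/30 - w₀x³/(6L) = 3·2·8·4/20 - 2·8²/30 - 2·4³/(6·8) = 8/3 kN·m
Superposition: M = Σ M_i = 11/2 kN·m ≈ 5.500000 kN·m

M(4) = 11/2 kN·m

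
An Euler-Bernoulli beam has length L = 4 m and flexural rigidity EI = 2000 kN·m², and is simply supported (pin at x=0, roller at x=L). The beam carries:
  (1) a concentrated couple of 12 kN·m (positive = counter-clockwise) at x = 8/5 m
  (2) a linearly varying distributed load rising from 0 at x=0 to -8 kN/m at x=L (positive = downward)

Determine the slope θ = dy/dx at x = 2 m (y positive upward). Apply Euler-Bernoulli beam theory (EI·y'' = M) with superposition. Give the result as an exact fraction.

Load 1 — applied couple M₀=12 kN·m at a=8/5 m (b=L-a=12/5):
  θ_1 = (M₀x²/(2L)-M₀(x-a)+C₁)/EI  [x>a] with C₁=M₀(3b²-L²)/(6L)=16/25 = (12·2²/(2·4)-12·(2-(8/5))+(16/25))/2000 = 23/25000 rad
Load 2 — triangular load w₀=-8 kN/m (0→w₀ over full span):
  θ_2 = -w₀(7L⁴-30L²x²+15x⁴)/(360LEI) = -(-8)·(7·4⁴-30·4²·2²+15·2⁴)/(360·4·2000) = 7/22500 rad
Superposition: θ = Σ θ_i = 277/225000 rad ≈ 0.001231 rad

θ(2) = 277/225000 rad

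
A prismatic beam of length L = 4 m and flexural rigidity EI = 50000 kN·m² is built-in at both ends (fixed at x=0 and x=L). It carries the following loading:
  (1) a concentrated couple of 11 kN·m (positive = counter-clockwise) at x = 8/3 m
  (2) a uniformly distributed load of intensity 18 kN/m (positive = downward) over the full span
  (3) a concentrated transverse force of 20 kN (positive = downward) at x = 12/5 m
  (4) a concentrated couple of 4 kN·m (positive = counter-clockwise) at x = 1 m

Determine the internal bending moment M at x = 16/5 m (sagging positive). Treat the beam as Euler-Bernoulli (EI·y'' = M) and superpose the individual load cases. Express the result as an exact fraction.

Load 1 — applied couple M₀=11 kN·m at a=8/3 m (b=L-a=4/3):
  M_1 = R_Ax - M_A - M₀  [x>a] with R_A=11/3, M_A=11/3 = (11/3)·(16/5) - (11/3) - 11 = -44/15 kN·m
Load 2 — uniform load w=18 kN/m over full span:
  M_2 = wLx/2 - wL²/12 - wx²/2 = 18·4·(16/5)/2 - 18·4²/12 - 18·(16/5)²/2 = -24/25 kN·m
Load 3 — point force P=20 kN at a=12/5 m (b=L-a=8/5):
  M_3 = Pa²(a+3b)(L-x)/L³ - Pa²b/L²  [x>a] = 20·(12/5)²·((12/5)+3·(8/5))·(4-(16/5))/4³ - 20·(12/5)²·(8/5)/4² = -144/125 kN·m
Load 4 — applied couple M₀=4 kN·m at a=1 m (b=L-a=3):
  M_4 = R_Ax - M_A - M₀  [x>a] with R_A=9/8, M_A=-3/4 = (9/8)·(16/5) - (-3/4) - 4 = 7/20 kN·m
Superposition: M = Σ M_i = -7043/1500 kN·m ≈ -4.695333 kN·m

M(16/5) = -7043/1500 kN·m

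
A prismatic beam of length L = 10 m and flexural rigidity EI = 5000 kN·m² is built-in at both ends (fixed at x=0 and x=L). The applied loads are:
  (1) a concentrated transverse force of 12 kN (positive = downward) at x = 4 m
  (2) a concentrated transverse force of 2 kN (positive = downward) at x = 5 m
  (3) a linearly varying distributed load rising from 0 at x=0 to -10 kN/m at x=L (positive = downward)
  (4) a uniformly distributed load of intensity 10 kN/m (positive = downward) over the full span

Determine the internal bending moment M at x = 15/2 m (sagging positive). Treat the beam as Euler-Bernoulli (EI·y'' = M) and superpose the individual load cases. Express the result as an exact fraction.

Load 1 — point force P=12 kN at a=4 m (b=L-a=6):
  M_1 = Pa²(a+3b)(L-x)/L³ - Pa²b/L²  [x>a] = 12·4²·(4+3·6)·(10-(15/2))/10³ - 12·4²·6/10² = -24/25 kN·m
Load 2 — point force P=2 kN at a=5 m (b=L-a=5):
  M_2 = Pa²(a+3b)(L-x)/L³ - Pa²b/L²  [x>a] = 2·5²·(5+3·5)·(10-(15/2))/10³ - 2·5²·5/10² = 0 kN·m
Load 3 — triangular load w₀=-10 kN/m (0→w₀ over full span):
  M_3 = 3w₀Lx/20 - w₀L²/30 - w₀x³/(6L) = 3·(-10)·10·(15/2)/20 - (-10)·10²/30 - (-10)·(15/2)³/(6·10) = -425/48 kN·m
Load 4 — uniform load w=10 kN/m over full span:
  M_4 = wLx/2 - wL²/12 - wx²/2 = 10·10·(15/2)/2 - 10·10²/12 - 10·(15/2)²/2 = 125/12 kN·m
Superposition: M = Σ M_i = 241/400 kN·m ≈ 0.602500 kN·m

M(15/2) = 241/400 kN·m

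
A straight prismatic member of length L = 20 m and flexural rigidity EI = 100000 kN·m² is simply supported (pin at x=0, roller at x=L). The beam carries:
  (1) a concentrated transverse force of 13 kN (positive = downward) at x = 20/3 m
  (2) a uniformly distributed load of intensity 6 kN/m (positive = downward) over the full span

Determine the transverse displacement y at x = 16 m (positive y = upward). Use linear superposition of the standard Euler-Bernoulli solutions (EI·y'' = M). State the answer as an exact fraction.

Load 1 — point force P=13 kN at a=20/3 m (b=L-a=40/3):
  y_1 = -Pa(L-x)(2Lx-a²-x²)/(6LEI)  [x>a] = -13·(20/3)·(20-16)·(2·20·16-(20/3)²-16²)/(6·20·100000) = -2483/253125 m
Load 2 — uniform load w=6 kN/m over full span:
  y_2 = -wx(L³-2Lx²+x³)/(24EI) = -6·16·(20³-2·20·16²+16³)/(24·100000) = -232/3125 m
Superposition: y = Σ y_i = -851/10125 m ≈ -0.084049 m

y(16) = -851/10125 m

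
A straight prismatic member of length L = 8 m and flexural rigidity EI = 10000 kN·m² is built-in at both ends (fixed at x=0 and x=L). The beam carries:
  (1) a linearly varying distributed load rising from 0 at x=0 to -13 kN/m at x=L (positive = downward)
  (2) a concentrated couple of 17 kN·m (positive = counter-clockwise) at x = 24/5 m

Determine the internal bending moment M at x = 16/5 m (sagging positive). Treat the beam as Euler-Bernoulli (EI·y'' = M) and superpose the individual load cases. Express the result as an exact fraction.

Load 1 — triangular load w₀=-13 kN/m (0→w₀ over full span):
  M_1 = 3w₀Lx/20 - w₀L²/30 - w₀x³/(6L) = 3·(-13)·8·(16/5)/20 - (-13)·8²/30 - (-13)·(16/5)³/(6·8) = -1664/125 kN·m
Load 2 — applied couple M₀=17 kN·m at a=24/5 m (b=L-a=16/5):
  M_2 = R_Ax - M_A  [x≤a] with R_A=153/50, M_A=136/25 = (153/50)·(16/5) - (136/25) = 544/125 kN·m
Superposition: M = Σ M_i = -224/25 kN·m ≈ -8.960000 kN·m

M(16/5) = -224/25 kN·m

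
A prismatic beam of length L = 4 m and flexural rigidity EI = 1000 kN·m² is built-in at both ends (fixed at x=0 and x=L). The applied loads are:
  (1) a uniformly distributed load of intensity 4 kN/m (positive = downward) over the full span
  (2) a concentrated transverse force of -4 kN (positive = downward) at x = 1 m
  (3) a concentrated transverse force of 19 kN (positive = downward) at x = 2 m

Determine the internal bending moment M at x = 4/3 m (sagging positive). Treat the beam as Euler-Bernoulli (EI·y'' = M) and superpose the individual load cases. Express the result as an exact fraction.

M(4/3) = 145/36 kN·m

Load 1 — uniform load w=4 kN/m over full span:
  M_1 = wLx/2 - wL²/12 - wx²/2 = 4·4·(4/3)/2 - 4·4²/12 - 4·(4/3)²/2 = 16/9 kN·m
Load 2 — point force P=-4 kN at a=1 m (b=L-a=3):
  M_2 = Pa²(a+3b)(L-x)/L³ - Pa²b/L²  [x>a] = (-4)·1²·(1+3·3)·(4-(4/3))/4³ - (-4)·1²·3/4² = -11/12 kN·m
Load 3 — point force P=19 kN at a=2 m (b=L-a=2):
  M_3 = Pb²(3a+b)x/L³ - Pab²/L²  [x≤a] = 19·2²·(3·2+2)·(4/3)/4³ - 19·2·2²/4² = 19/6 kN·m
Superposition: M = Σ M_i = 145/36 kN·m ≈ 4.027778 kN·m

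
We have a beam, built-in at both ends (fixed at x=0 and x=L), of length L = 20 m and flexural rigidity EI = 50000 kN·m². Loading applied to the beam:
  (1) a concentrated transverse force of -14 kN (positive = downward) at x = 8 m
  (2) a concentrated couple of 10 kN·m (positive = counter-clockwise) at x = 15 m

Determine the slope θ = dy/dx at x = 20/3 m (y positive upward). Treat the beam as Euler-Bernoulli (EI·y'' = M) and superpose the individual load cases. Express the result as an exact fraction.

θ(20/3) = 883/750000 rad

Load 1 — point force P=-14 kN at a=8 m (b=L-a=12):
  θ_1 = -Pb²x(2aL-(3a+b)x)/(2L³EI)  [x≤a] = -(-14)·12²·(20/3)·(2·8·20-(3·8+12)·(20/3))/(2·20³·50000) = 21/15625 rad
Load 2 — applied couple M₀=10 kN·m at a=15 m (b=L-a=5):
  θ_2 = (R_Ax²/2 - M_Ax)/EI  [x≤a] with R_A=9/16, M_A=25/8 = ((9/16)·(20/3)²/2 - (25/8)·(20/3))/50000 = -1/6000 rad
Superposition: θ = Σ θ_i = 883/750000 rad ≈ 0.001177 rad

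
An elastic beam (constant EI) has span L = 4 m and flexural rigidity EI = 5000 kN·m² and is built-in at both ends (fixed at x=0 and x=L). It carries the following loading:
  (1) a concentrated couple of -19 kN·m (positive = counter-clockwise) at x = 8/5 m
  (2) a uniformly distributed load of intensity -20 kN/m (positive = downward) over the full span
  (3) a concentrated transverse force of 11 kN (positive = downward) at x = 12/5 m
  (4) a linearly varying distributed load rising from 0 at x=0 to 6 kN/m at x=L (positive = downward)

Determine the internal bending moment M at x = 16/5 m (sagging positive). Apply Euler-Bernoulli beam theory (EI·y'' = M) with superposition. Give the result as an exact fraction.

M(16/5) = -88/1875 kN·m

Load 1 — applied couple M₀=-19 kN·m at a=8/5 m (b=L-a=12/5):
  M_1 = R_Ax - M_A - M₀  [x>a] with R_A=-171/25, M_A=-57/25 = (-171/25)·(16/5) - (-57/25) - (-19) = -76/125 kN·m
Load 2 — uniform load w=-20 kN/m over full span:
  M_2 = wLx/2 - wL²/12 - wx²/2 = (-20)·4·(16/5)/2 - (-20)·4²/12 - (-20)·(16/5)²/2 = 16/15 kN·m
Load 3 — point force P=11 kN at a=12/5 m (b=L-a=8/5):
  M_3 = Pa²(a+3b)(L-x)/L³ - Pa²b/L²  [x>a] = 11·(12/5)²·((12/5)+3·(8/5))·(4-(16/5))/4³ - 11·(12/5)²·(8/5)/4² = -396/625 kN·m
Load 4 — triangular load w₀=6 kN/m (0→w₀ over full span):
  M_4 = 3w₀Lx/20 - w₀L²/30 - w₀x³/(6L) = 3·6·4·(16/5)/20 - 6·4²/30 - 6·(16/5)³/(6·4) = 16/125 kN·m
Superposition: M = Σ M_i = -88/1875 kN·m ≈ -0.046933 kN·m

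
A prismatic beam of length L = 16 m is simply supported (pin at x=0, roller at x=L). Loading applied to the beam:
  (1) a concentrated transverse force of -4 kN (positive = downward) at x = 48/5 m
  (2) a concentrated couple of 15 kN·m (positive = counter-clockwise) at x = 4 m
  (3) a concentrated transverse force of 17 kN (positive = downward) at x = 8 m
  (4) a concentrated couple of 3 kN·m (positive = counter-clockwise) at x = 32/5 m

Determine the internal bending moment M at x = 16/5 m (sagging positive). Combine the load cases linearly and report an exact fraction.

M(16/5) = 642/25 kN·m

Load 1 — point force P=-4 kN at a=48/5 m (b=L-a=32/5):
  M_1 = Pbx/L  [x≤a] = (-4)·(32/5)·(16/5)/16 = -128/25 kN·m
Load 2 — applied couple M₀=15 kN·m at a=4 m (b=L-a=12):
  M_2 = M₀x/L  [x≤a] = 15·(16/5)/16 = 3 kN·m
Load 3 — point force P=17 kN at a=8 m (b=L-a=8):
  M_3 = Pbx/L  [x≤a] = 17·8·(16/5)/16 = 136/5 kN·m
Load 4 — applied couple M₀=3 kN·m at a=32/5 m (b=L-a=48/5):
  M_4 = M₀x/L  [x≤a] = 3·(16/5)/16 = 3/5 kN·m
Superposition: M = Σ M_i = 642/25 kN·m ≈ 25.680000 kN·m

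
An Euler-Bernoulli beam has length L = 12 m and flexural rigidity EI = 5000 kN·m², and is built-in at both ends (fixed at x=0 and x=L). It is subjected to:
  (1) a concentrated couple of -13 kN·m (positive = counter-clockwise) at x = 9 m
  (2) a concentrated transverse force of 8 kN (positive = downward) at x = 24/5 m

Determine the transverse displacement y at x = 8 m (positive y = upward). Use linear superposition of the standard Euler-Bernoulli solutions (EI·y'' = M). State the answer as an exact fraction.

y(8) = -3317/937500 m

Load 1 — applied couple M₀=-13 kN·m at a=9 m (b=L-a=3):
  y_1 = (R_Ax³/6 - M_Ax²/2)/EI  [x≤a] with R_A=-39/32, M_A=-65/16 = ((-39/32)·8³/6 - (-65/16)·8²/2)/5000 = 13/2500 m
Load 2 — point force P=8 kN at a=24/5 m (b=L-a=36/5):
  y_2 = -Pa²(L-x)²(3bL-(3b+a)(L-x))/(6L³EI)  [x>a] = -8·(24/5)²·(12-8)²·(3·(36/5)·12-(3·(36/5)+(24/5))·(12-8))/(6·12³·5000) = -2048/234375 m
Superposition: y = Σ y_i = -3317/937500 m ≈ -0.003538 m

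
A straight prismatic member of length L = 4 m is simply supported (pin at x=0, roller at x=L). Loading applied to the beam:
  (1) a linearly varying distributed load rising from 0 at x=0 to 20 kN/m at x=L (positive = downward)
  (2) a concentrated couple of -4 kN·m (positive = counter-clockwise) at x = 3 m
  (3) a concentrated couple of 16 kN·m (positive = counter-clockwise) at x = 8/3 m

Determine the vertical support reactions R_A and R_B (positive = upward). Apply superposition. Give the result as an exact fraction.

R_A = 49/3 kN, R_B = 71/3 kN

Load 1 — triangular load w₀=20 kN/m (0→w₀ over full span):
  R_A = w₀L/6 = 20·4/6 = 40/3 kN
  R_B = w₀L/3 = 20·4/3 = 80/3 kN
Load 2 — applied couple M₀=-4 kN·m at a=3 m (b=L-a=1):
  R_A = M₀/L = (-4)/4 = -1 kN
  R_B = -M₀/L = -(-4)/4 = 1 kN
Load 3 — applied couple M₀=16 kN·m at a=8/3 m (b=L-a=4/3):
  R_A = M₀/L = 16/4 = 4 kN
  R_B = -M₀/L = -16/4 = -4 kN
Superposition: R_A = 49/3 kN, R_B = 71/3 kN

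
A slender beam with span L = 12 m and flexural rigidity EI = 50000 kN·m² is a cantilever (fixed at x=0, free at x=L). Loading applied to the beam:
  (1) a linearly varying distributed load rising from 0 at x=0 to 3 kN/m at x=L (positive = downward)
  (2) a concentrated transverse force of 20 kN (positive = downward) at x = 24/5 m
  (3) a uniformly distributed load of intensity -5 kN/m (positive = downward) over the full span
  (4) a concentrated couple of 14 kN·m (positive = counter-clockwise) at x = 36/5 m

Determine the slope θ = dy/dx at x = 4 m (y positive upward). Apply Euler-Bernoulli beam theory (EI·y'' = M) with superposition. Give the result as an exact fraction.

Load 1 — triangular load w₀=3 kN/m (0→w₀ over full span):
  θ_1 = (w₀Lx²/4-w₀L²x/3-w₀x⁴/(24L))/EI = (3·12·4²/4-3·12²·4/3-3·4⁴/(24·12))/50000 = -163/18750 rad
Load 2 — point force P=20 kN at a=24/5 m (b=L-a=36/5):
  θ_2 = -Px(2a-x)/(2EI)  [x≤a] = -20·4·(2·(24/5)-4)/(2·50000) = -14/3125 rad
Load 3 — uniform load w=-5 kN/m over full span:
  θ_3 = -wx(x²-3Lx+3L²)/(6EI) = -(-5)·4·(4²-3·12·4+3·12²)/(6·50000) = 38/1875 rad
Load 4 — applied couple M₀=14 kN·m at a=36/5 m (b=L-a=24/5):
  θ_4 = M₀x/EI  [x≤a] = 14·4/50000 = 7/6250 rad
Superposition: θ = Σ θ_i = 77/9375 rad ≈ 0.008213 rad

θ(4) = 77/9375 rad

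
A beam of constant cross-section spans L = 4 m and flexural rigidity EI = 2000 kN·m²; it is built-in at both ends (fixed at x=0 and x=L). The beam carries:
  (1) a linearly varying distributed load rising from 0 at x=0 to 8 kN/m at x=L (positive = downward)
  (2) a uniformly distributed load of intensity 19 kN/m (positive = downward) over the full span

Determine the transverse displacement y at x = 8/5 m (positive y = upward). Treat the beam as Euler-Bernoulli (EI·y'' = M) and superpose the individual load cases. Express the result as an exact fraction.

y(8/5) = -13704/1953125 m

Load 1 — triangular load w₀=8 kN/m (0→w₀ over full span):
  y_1 = -w₀x²(L-x)²(x+2L)/(120LEI) = -8·(8/5)²·(4-(8/5))²·((8/5)+2·4)/(120·4·2000) = -2304/1953125 m
Load 2 — uniform load w=19 kN/m over full span:
  y_2 = -wx²(L-x)²/(24EI) = -19·(8/5)²·(4-(8/5))²/(24·2000) = -456/78125 m
Superposition: y = Σ y_i = -13704/1953125 m ≈ -0.007016 m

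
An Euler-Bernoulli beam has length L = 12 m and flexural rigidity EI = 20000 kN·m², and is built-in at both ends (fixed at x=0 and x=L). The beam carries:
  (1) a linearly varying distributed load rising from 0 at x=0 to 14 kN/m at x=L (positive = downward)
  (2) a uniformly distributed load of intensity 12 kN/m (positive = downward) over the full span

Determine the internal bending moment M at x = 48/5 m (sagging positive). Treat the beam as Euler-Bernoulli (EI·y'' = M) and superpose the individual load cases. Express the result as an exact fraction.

M(48/5) = -384/125 kN·m

Load 1 — triangular load w₀=14 kN/m (0→w₀ over full span):
  M_1 = 3w₀Lx/20 - w₀L²/30 - w₀x³/(6L) = 3·14·12·(48/5)/20 - 14·12²/30 - 14·(48/5)³/(6·12) = 336/125 kN·m
Load 2 — uniform load w=12 kN/m over full span:
  M_2 = wLx/2 - wL²/12 - wx²/2 = 12·12·(48/5)/2 - 12·12²/12 - 12·(48/5)²/2 = -144/25 kN·m
Superposition: M = Σ M_i = -384/125 kN·m ≈ -3.072000 kN·m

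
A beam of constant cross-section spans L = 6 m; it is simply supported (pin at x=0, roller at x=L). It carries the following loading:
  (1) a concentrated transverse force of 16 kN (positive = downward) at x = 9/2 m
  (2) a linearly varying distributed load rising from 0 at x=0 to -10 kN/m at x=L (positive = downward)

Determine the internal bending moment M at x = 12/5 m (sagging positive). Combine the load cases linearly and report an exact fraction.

M(12/5) = -264/25 kN·m

Load 1 — point force P=16 kN at a=9/2 m (b=L-a=3/2):
  M_1 = Pbx/L  [x≤a] = 16·(3/2)·(12/5)/6 = 48/5 kN·m
Load 2 — triangular load w₀=-10 kN/m (0→w₀ over full span):
  M_2 = w₀Lx/6 - w₀x³/(6L) = (-10)·6·(12/5)/6 - (-10)·(12/5)³/(6·6) = -504/25 kN·m
Superposition: M = Σ M_i = -264/25 kN·m ≈ -10.560000 kN·m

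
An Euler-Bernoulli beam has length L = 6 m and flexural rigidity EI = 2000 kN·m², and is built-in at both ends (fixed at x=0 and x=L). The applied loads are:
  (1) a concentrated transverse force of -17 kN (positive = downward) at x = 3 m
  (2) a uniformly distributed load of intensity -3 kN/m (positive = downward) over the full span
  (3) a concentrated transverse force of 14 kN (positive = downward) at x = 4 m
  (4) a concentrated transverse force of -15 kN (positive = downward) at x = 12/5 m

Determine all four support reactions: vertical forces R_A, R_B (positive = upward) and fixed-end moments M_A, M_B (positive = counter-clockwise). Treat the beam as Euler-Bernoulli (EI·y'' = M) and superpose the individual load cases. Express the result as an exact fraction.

R_A = -31847/1350 kN, M_A = -25639/900 kN·m, R_B = -16753/1350 kN, M_B = 16151/900 kN·m

Load 1 — point force P=-17 kN at a=3 m (b=L-a=3):
  R_A = Pb²(3a+b)/L³ = (-17)·3²·(3·3+3)/6³ = -17/2 kN
  M_A = Pab²/L² = (-17)·3·3²/6² = -51/4 kN·m
  R_B = Pa²(a+3b)/L³ = (-17)·3²·(3+3·3)/6³ = -17/2 kN
  M_B = -Pa²b/L² = -(-17)·3²·3/6² = 51/4 kN·m
Load 2 — uniform load w=-3 kN/m over full span:
  R_A = wL/2 = (-3)·6/2 = -9 kN
  M_A = wL²/12 = (-3)·6²/12 = -9 kN·m
  R_B = wL/2 = (-3)·6/2 = -9 kN
  M_B = -wL²/12 = -(-3)·6²/12 = 9 kN·m
Load 3 — point force P=14 kN at a=4 m (b=L-a=2):
  R_A = Pb²(3a+b)/L³ = 14·2²·(3·4+2)/6³ = 98/27 kN
  M_A = Pab²/L² = 14·4·2²/6² = 56/9 kN·m
  R_B = Pa²(a+3b)/L³ = 14·4²·(4+3·2)/6³ = 280/27 kN
  M_B = -Pa²b/L² = -14·4²·2/6² = -112/9 kN·m
Load 4 — point force P=-15 kN at a=12/5 m (b=L-a=18/5):
  R_A = Pb²(3a+b)/L³ = (-15)·(18/5)²·(3·(12/5)+(18/5))/6³ = -243/25 kN
  M_A = Pab²/L² = (-15)·(12/5)·(18/5)²/6² = -324/25 kN·m
  R_B = Pa²(a+3b)/L³ = (-15)·(12/5)²·((12/5)+3·(18/5))/6³ = -132/25 kN
  M_B = -Pa²b/L² = -(-15)·(12/5)²·(18/5)/6² = 216/25 kN·m
Superposition: R_A = -31847/1350 kN, M_A = -25639/900 kN·m, R_B = -16753/1350 kN, M_B = 16151/900 kN·m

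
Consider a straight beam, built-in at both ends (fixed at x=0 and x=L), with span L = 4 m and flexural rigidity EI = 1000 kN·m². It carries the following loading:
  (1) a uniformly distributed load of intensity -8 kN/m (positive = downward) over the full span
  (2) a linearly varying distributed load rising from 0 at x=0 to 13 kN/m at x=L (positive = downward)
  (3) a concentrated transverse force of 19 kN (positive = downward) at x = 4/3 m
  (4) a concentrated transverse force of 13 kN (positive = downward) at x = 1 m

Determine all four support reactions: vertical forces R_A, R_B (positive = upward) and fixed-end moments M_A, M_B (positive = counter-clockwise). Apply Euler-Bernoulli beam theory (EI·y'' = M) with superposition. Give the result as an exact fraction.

R_A = 72761/4320 kN, M_A = 32051/2160 kN·m, R_B = 39559/4320 kN, M_B = -16849/2160 kN·m

Load 1 — uniform load w=-8 kN/m over full span:
  R_A = wL/2 = (-8)·4/2 = -16 kN
  M_A = wL²/12 = (-8)·4²/12 = -32/3 kN·m
  R_B = wL/2 = (-8)·4/2 = -16 kN
  M_B = -wL²/12 = -(-8)·4²/12 = 32/3 kN·m
Load 2 — triangular load w₀=13 kN/m (0→w₀ over full span):
  R_A = 3w₀L/20 = 3·13·4/20 = 39/5 kN
  M_A = w₀L²/30 = 13·4²/30 = 104/15 kN·m
  R_B = 7w₀L/20 = 7·13·4/20 = 91/5 kN
  M_B = -w₀L²/20 = -13·4²/20 = -52/5 kN·m
Load 3 — point force P=19 kN at a=4/3 m (b=L-a=8/3):
  R_A = Pb²(3a+b)/L³ = 19·(8/3)²·(3·(4/3)+(8/3))/4³ = 380/27 kN
  M_A = Pab²/L² = 19·(4/3)·(8/3)²/4² = 304/27 kN·m
  R_B = Pa²(a+3b)/L³ = 19·(4/3)²·((4/3)+3·(8/3))/4³ = 133/27 kN
  M_B = -Pa²b/L² = -19·(4/3)²·(8/3)/4² = -152/27 kN·m
Load 4 — point force P=13 kN at a=1 m (b=L-a=3):
  R_A = Pb²(3a+b)/L³ = 13·3²·(3·1+3)/4³ = 351/32 kN
  M_A = Pab²/L² = 13·1·3²/4² = 117/16 kN·m
  R_B = Pa²(a+3b)/L³ = 13·1²·(1+3·3)/4³ = 65/32 kN
  M_B = -Pa²b/L² = -13·1²·3/4² = -39/16 kN·m
Superposition: R_A = 72761/4320 kN, M_A = 32051/2160 kN·m, R_B = 39559/4320 kN, M_B = -16849/2160 kN·m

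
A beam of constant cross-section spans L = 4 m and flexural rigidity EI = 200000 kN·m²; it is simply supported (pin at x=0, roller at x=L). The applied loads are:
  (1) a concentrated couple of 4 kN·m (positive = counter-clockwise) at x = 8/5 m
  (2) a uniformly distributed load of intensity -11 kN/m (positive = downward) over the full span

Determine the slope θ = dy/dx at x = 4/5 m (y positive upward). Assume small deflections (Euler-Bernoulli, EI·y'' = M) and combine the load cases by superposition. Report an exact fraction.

θ(4/5) = 557/4687500 rad

Load 1 — applied couple M₀=4 kN·m at a=8/5 m (b=L-a=12/5):
  θ_1 = (M₀x²/(2L)+C₁)/EI  [x≤a] with C₁=M₀(3b²-L²)/(6L)=16/75 = (4·(4/5)²/(2·4)+(16/75))/200000 = 1/375000 rad
Load 2 — uniform load w=-11 kN/m over full span:
  θ_2 = -w(L³-6Lx²+4x³)/(24EI) = -(-11)·(4³-6·4·(4/5)²+4·(4/5)³)/(24·200000) = 363/3125000 rad
Superposition: θ = Σ θ_i = 557/4687500 rad ≈ 0.000119 rad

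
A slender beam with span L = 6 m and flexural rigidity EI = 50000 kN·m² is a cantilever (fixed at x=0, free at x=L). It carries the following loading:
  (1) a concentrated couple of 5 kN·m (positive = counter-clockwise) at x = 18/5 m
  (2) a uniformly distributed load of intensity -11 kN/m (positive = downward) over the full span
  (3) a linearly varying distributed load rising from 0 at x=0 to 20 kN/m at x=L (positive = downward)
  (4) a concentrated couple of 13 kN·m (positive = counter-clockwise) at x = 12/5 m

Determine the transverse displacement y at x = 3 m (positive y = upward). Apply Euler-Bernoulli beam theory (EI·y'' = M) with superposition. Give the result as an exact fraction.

Load 1 — applied couple M₀=5 kN·m at a=18/5 m (b=L-a=12/5):
  y_1 = M₀x²/(2EI)  [x≤a] = 5·3²/(2·50000) = 9/20000 m
Load 2 — uniform load w=-11 kN/m over full span:
  y_2 = -wx²(x²-4Lx+6L²)/(24EI) = -(-11)·3²·(3²-4·6·3+6·6²)/(24·50000) = 5049/400000 m
Load 3 — triangular load w₀=20 kN/m (0→w₀ over full span):
  y_3 = (w₀Lx³/12-w₀L²x²/6-w₀x⁵/(120L))/EI = (20·6·3³/12-20·6²·3²/6-20·3⁵/(120·6))/50000 = -3267/200000 m
Load 4 — applied couple M₀=13 kN·m at a=12/5 m (b=L-a=18/5):
  y_4 = M₀a(2x-a)/(2EI)  [x>a] = 13·(12/5)·(2·3-(12/5))/(2·50000) = 351/312500 m
Superposition: y = Σ y_i = -21393/10000000 m ≈ -0.002139 m

y(3) = -21393/10000000 m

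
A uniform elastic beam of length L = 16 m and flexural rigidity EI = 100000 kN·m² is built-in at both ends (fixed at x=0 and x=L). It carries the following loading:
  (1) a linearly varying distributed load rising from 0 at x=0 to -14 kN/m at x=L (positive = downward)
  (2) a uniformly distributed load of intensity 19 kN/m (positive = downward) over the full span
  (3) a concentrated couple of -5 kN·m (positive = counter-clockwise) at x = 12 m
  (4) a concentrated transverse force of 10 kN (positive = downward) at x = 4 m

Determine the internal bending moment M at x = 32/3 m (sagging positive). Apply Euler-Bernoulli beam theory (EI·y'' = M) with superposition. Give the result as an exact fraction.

Load 1 — triangular load w₀=-14 kN/m (0→w₀ over full span):
  M_1 = 3w₀Lx/20 - w₀L²/30 - w₀x³/(6L) = 3·(-14)·16·(32/3)/20 - (-14)·16²/30 - (-14)·(32/3)³/(6·16) = -25088/405 kN·m
Load 2 — uniform load w=19 kN/m over full span:
  M_2 = wLx/2 - wL²/12 - wx²/2 = 19·16·(32/3)/2 - 19·16²/12 - 19·(32/3)²/2 = 1216/9 kN·m
Load 3 — applied couple M₀=-5 kN·m at a=12 m (b=L-a=4):
  M_3 = R_Ax - M_A  [x≤a] with R_A=-45/128, M_A=-25/16 = (-45/128)·(32/3) - (-25/16) = -35/16 kN·m
Load 4 — point force P=10 kN at a=4 m (b=L-a=12):
  M_4 = Pa²(a+3b)(L-x)/L³ - Pa²b/L²  [x>a] = 10·4²·(4+3·12)·(16-(32/3))/16³ - 10·4²·12/16² = 5/6 kN·m
Superposition: M = Σ M_i = 465337/6480 kN·m ≈ 71.811265 kN·m

M(32/3) = 465337/6480 kN·m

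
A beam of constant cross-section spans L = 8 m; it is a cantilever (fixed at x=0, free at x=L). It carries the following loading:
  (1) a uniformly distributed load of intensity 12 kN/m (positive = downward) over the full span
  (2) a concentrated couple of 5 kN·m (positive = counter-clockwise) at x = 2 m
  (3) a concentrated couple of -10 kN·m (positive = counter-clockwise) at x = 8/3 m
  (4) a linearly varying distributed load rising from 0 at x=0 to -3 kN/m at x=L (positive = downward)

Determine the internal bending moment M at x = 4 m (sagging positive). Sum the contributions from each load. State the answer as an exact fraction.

Load 1 — uniform load w=12 kN/m over full span:
  M_1 = -w(L-x)²/2 = -12·(8-4)²/2 = -96 kN·m
Load 2 — applied couple M₀=5 kN·m at a=2 m (b=L-a=6):
  M_2 = 0  [x>a] = 0 kN·m
Load 3 — applied couple M₀=-10 kN·m at a=8/3 m (b=L-a=16/3):
  M_3 = 0  [x>a] = 0 kN·m
Load 4 — triangular load w₀=-3 kN/m (0→w₀ over full span):
  M_4 = w₀Lx/2 - w₀L²/3 - w₀x³/(6L) = (-3)·8·4/2 - (-3)·8²/3 - (-3)·4³/(6·8) = 20 kN·m
Superposition: M = Σ M_i = -76 kN·m ≈ -76.000000 kN·m

M(4) = -76 kN·m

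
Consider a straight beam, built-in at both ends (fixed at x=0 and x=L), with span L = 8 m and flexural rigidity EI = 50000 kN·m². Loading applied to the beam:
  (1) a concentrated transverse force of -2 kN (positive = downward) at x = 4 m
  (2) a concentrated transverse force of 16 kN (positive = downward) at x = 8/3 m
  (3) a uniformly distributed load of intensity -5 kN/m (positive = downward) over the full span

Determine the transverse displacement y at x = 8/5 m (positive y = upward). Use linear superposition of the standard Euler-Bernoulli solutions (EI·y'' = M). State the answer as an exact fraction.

y(8/5) = 4772/31640625 m

Load 1 — point force P=-2 kN at a=4 m (b=L-a=4):
  y_1 = -Pb²x²(3aL-(3a+b)x)/(6L³EI)  [x≤a] = -(-2)·4²·(8/5)²·(3·4·8-(3·4+4)·(8/5))/(6·8³·50000) = 44/1171875 m
Load 2 — point force P=16 kN at a=8/3 m (b=L-a=16/3):
  y_2 = -Pb²x²(3aL-(3a+b)x)/(6L³EI)  [x≤a] = -16·(16/3)²·(8/5)²·(3·(8/3)·8-(3·(8/3)+(16/3))·(8/5))/(6·8³·50000) = -2048/6328125 m
Load 3 — uniform load w=-5 kN/m over full span:
  y_3 = -wx²(L-x)²/(24EI) = -(-5)·(8/5)²·(8-(8/5))²/(24·50000) = 512/1171875 m
Superposition: y = Σ y_i = 4772/31640625 m ≈ 0.000151 m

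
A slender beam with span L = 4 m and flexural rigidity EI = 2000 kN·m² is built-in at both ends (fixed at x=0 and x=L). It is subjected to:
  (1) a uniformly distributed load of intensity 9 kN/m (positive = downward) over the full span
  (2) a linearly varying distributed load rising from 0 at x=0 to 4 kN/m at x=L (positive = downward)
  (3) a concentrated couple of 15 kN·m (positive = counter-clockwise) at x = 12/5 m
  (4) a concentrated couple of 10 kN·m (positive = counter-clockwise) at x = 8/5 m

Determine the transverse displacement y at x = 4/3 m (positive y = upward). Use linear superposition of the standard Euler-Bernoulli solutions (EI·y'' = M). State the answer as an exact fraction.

y(4/3) = -1709/455625 m

Load 1 — uniform load w=9 kN/m over full span:
  y_1 = -wx²(L-x)²/(24EI) = -9·(4/3)²·(4-(4/3))²/(24·2000) = -8/3375 m
Load 2 — triangular load w₀=4 kN/m (0→w₀ over full span):
  y_2 = -w₀x²(L-x)²(x+2L)/(120LEI) = -4·(4/3)²·(4-(4/3))²·((4/3)+2·4)/(120·4·2000) = -224/455625 m
Load 3 — applied couple M₀=15 kN·m at a=12/5 m (b=L-a=8/5):
  y_3 = (R_Ax³/6 - M_Ax²/2)/EI  [x≤a] with R_A=27/5, M_A=24/5 = ((27/5)·(4/3)³/6 - (24/5)·(4/3)²/2)/2000 = -2/1875 m
Load 4 — applied couple M₀=10 kN·m at a=8/5 m (b=L-a=12/5):
  y_4 = (R_Ax³/6 - M_Ax²/2)/EI  [x≤a] with R_A=18/5, M_A=6/5 = ((18/5)·(4/3)³/6 - (6/5)·(4/3)²/2)/2000 = 1/5625 m
Superposition: y = Σ y_i = -1709/455625 m ≈ -0.003751 m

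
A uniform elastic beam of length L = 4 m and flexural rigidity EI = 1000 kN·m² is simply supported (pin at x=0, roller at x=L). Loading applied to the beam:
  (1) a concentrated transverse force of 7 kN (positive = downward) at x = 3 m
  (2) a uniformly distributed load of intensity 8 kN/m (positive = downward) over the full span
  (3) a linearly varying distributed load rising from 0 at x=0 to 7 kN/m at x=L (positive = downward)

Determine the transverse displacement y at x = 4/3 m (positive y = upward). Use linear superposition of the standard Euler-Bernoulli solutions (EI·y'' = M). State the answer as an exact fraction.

Load 1 — point force P=7 kN at a=3 m (b=L-a=1):
  y_1 = -Pbx(L²-b²-x²)/(6LEI)  [x≤a] = -7·1·(4/3)·(4²-1²-(4/3)²)/(6·4·1000) = -833/162000 m
Load 2 — uniform load w=8 kN/m over full span:
  y_2 = -wx(L³-2Lx²+x³)/(24EI) = -8·(4/3)·(4³-2·4·(4/3)²+(4/3)³)/(24·1000) = -704/30375 m
Load 3 — triangular load w₀=7 kN/m (0→w₀ over full span):
  y_3 = -w₀x(7L⁴-10L²x²+3x⁴)/(360LEI) = -7·(4/3)·(7·4⁴-10·4²·(4/3)²+3·(4/3)⁴)/(360·4·1000) = -896/91125 m
Superposition: y = Σ y_i = -445/11664 m ≈ -0.038152 m

y(4/3) = -445/11664 m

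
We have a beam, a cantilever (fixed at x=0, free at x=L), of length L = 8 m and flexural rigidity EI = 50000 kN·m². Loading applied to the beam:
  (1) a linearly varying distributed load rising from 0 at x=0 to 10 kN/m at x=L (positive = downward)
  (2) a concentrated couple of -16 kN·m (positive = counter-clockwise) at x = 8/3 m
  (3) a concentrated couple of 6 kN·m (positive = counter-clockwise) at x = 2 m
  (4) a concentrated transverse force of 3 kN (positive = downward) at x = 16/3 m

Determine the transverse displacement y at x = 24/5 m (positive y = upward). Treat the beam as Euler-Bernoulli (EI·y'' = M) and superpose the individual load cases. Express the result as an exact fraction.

y(24/5) = -13909199/351562500 m

Load 1 — triangular load w₀=10 kN/m (0→w₀ over full span):
  y_1 = (w₀Lx³/12-w₀L²x²/6-w₀x⁵/(120L))/EI = (10·8·(24/5)³/12-10·8²·(24/5)²/6-10·(24/5)⁵/(120·8))/50000 = -341184/9765625 m
Load 2 — applied couple M₀=-16 kN·m at a=8/3 m (b=L-a=16/3):
  y_2 = M₀a(2x-a)/(2EI)  [x>a] = (-16)·(8/3)·(2·(24/5)-(8/3))/(2·50000) = -416/140625 m
Load 3 — applied couple M₀=6 kN·m at a=2 m (b=L-a=6):
  y_3 = M₀a(2x-a)/(2EI)  [x>a] = 6·2·(2·(24/5)-2)/(2·50000) = 57/62500 m
Load 4 — point force P=3 kN at a=16/3 m (b=L-a=8/3):
  y_4 = -Px²(3a-x)/(6EI)  [x≤a] = -3·(24/5)²·(3·(16/3)-(24/5))/(6·50000) = -1008/390625 m
Superposition: y = Σ y_i = -13909199/351562500 m ≈ -0.039564 m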